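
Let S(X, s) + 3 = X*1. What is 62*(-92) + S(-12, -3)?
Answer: -5719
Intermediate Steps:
S(X, s) = -3 + X (S(X, s) = -3 + X*1 = -3 + X)
62*(-92) + S(-12, -3) = 62*(-92) + (-3 - 12) = -5704 - 15 = -5719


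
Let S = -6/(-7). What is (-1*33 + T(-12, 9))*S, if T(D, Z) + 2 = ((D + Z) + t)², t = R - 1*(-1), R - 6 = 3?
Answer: 12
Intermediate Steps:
R = 9 (R = 6 + 3 = 9)
S = 6/7 (S = -6*(-⅐) = 6/7 ≈ 0.85714)
t = 10 (t = 9 - 1*(-1) = 9 + 1 = 10)
T(D, Z) = -2 + (10 + D + Z)² (T(D, Z) = -2 + ((D + Z) + 10)² = -2 + (10 + D + Z)²)
(-1*33 + T(-12, 9))*S = (-1*33 + (-2 + (10 - 12 + 9)²))*(6/7) = (-33 + (-2 + 7²))*(6/7) = (-33 + (-2 + 49))*(6/7) = (-33 + 47)*(6/7) = 14*(6/7) = 12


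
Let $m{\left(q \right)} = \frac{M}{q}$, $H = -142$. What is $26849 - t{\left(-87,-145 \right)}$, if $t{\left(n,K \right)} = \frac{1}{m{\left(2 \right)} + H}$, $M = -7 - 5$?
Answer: $\frac{3973653}{148} \approx 26849.0$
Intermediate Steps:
$M = -12$ ($M = -7 - 5 = -12$)
$m{\left(q \right)} = - \frac{12}{q}$
$t{\left(n,K \right)} = - \frac{1}{148}$ ($t{\left(n,K \right)} = \frac{1}{- \frac{12}{2} - 142} = \frac{1}{\left(-12\right) \frac{1}{2} - 142} = \frac{1}{-6 - 142} = \frac{1}{-148} = - \frac{1}{148}$)
$26849 - t{\left(-87,-145 \right)} = 26849 - - \frac{1}{148} = 26849 + \frac{1}{148} = \frac{3973653}{148}$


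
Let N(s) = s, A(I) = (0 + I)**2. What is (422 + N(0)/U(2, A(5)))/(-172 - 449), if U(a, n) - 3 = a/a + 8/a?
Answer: -422/621 ≈ -0.67955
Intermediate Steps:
A(I) = I**2
U(a, n) = 4 + 8/a (U(a, n) = 3 + (a/a + 8/a) = 3 + (1 + 8/a) = 4 + 8/a)
(422 + N(0)/U(2, A(5)))/(-172 - 449) = (422 + 0/(4 + 8/2))/(-172 - 449) = (422 + 0/(4 + 8*(1/2)))/(-621) = (422 + 0/(4 + 4))*(-1/621) = (422 + 0/8)*(-1/621) = (422 + 0*(1/8))*(-1/621) = (422 + 0)*(-1/621) = 422*(-1/621) = -422/621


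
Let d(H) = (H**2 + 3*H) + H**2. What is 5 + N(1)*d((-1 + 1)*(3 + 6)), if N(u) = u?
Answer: 5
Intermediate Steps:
d(H) = 2*H**2 + 3*H
5 + N(1)*d((-1 + 1)*(3 + 6)) = 5 + 1*(((-1 + 1)*(3 + 6))*(3 + 2*((-1 + 1)*(3 + 6)))) = 5 + 1*((0*9)*(3 + 2*(0*9))) = 5 + 1*(0*(3 + 2*0)) = 5 + 1*(0*(3 + 0)) = 5 + 1*(0*3) = 5 + 1*0 = 5 + 0 = 5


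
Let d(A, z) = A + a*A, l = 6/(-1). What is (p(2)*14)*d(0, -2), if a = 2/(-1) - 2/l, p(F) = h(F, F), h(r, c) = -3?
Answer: 0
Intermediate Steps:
l = -6 (l = 6*(-1) = -6)
p(F) = -3
a = -5/3 (a = 2/(-1) - 2/(-6) = 2*(-1) - 2*(-⅙) = -2 + ⅓ = -5/3 ≈ -1.6667)
d(A, z) = -2*A/3 (d(A, z) = A - 5*A/3 = -2*A/3)
(p(2)*14)*d(0, -2) = (-3*14)*(-⅔*0) = -42*0 = 0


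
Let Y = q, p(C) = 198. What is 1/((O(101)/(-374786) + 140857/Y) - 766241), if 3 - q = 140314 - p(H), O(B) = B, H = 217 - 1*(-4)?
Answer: -52512390818/40237199658158153 ≈ -1.3051e-6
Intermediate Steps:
H = 221 (H = 217 + 4 = 221)
q = -140113 (q = 3 - (140314 - 1*198) = 3 - (140314 - 198) = 3 - 1*140116 = 3 - 140116 = -140113)
Y = -140113
1/((O(101)/(-374786) + 140857/Y) - 766241) = 1/((101/(-374786) + 140857/(-140113)) - 766241) = 1/((101*(-1/374786) + 140857*(-1/140113)) - 766241) = 1/((-101/374786 - 140857/140113) - 766241) = 1/(-52805383015/52512390818 - 766241) = 1/(-40237199658158153/52512390818) = -52512390818/40237199658158153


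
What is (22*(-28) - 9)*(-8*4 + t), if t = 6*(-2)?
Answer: 27500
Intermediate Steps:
t = -12
(22*(-28) - 9)*(-8*4 + t) = (22*(-28) - 9)*(-8*4 - 12) = (-616 - 9)*(-32 - 12) = -625*(-44) = 27500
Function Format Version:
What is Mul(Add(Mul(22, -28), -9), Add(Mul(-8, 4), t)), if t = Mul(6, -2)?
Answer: 27500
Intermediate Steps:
t = -12
Mul(Add(Mul(22, -28), -9), Add(Mul(-8, 4), t)) = Mul(Add(Mul(22, -28), -9), Add(Mul(-8, 4), -12)) = Mul(Add(-616, -9), Add(-32, -12)) = Mul(-625, -44) = 27500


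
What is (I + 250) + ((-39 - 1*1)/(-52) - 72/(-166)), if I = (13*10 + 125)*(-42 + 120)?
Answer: 21732358/1079 ≈ 20141.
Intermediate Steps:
I = 19890 (I = (130 + 125)*78 = 255*78 = 19890)
(I + 250) + ((-39 - 1*1)/(-52) - 72/(-166)) = (19890 + 250) + ((-39 - 1*1)/(-52) - 72/(-166)) = 20140 + ((-39 - 1)*(-1/52) - 72*(-1/166)) = 20140 + (-40*(-1/52) + 36/83) = 20140 + (10/13 + 36/83) = 20140 + 1298/1079 = 21732358/1079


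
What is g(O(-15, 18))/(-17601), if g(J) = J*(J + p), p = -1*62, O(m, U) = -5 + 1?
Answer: -88/5867 ≈ -0.014999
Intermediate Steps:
O(m, U) = -4
p = -62
g(J) = J*(-62 + J) (g(J) = J*(J - 62) = J*(-62 + J))
g(O(-15, 18))/(-17601) = -4*(-62 - 4)/(-17601) = -4*(-66)*(-1/17601) = 264*(-1/17601) = -88/5867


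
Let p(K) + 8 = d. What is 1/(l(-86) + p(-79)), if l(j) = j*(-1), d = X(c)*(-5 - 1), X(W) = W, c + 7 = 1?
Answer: 1/114 ≈ 0.0087719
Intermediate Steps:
c = -6 (c = -7 + 1 = -6)
d = 36 (d = -6*(-5 - 1) = -6*(-6) = 36)
p(K) = 28 (p(K) = -8 + 36 = 28)
l(j) = -j
1/(l(-86) + p(-79)) = 1/(-1*(-86) + 28) = 1/(86 + 28) = 1/114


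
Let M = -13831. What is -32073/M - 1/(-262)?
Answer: 8416957/3623722 ≈ 2.3227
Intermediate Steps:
-32073/M - 1/(-262) = -32073/(-13831) - 1/(-262) = -32073*(-1/13831) - 1*(-1/262) = 32073/13831 + 1/262 = 8416957/3623722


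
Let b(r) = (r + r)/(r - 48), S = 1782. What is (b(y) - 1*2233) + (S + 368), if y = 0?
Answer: -83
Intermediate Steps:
b(r) = 2*r/(-48 + r) (b(r) = (2*r)/(-48 + r) = 2*r/(-48 + r))
(b(y) - 1*2233) + (S + 368) = (2*0/(-48 + 0) - 1*2233) + (1782 + 368) = (2*0/(-48) - 2233) + 2150 = (2*0*(-1/48) - 2233) + 2150 = (0 - 2233) + 2150 = -2233 + 2150 = -83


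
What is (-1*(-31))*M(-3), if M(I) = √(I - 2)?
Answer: 31*I*√5 ≈ 69.318*I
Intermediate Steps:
M(I) = √(-2 + I)
(-1*(-31))*M(-3) = (-1*(-31))*√(-2 - 3) = 31*√(-5) = 31*(I*√5) = 31*I*√5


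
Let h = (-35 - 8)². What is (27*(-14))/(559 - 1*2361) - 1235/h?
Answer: -763274/1665949 ≈ -0.45816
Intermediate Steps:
h = 1849 (h = (-43)² = 1849)
(27*(-14))/(559 - 1*2361) - 1235/h = (27*(-14))/(559 - 1*2361) - 1235/1849 = -378/(559 - 2361) - 1235*1/1849 = -378/(-1802) - 1235/1849 = -378*(-1/1802) - 1235/1849 = 189/901 - 1235/1849 = -763274/1665949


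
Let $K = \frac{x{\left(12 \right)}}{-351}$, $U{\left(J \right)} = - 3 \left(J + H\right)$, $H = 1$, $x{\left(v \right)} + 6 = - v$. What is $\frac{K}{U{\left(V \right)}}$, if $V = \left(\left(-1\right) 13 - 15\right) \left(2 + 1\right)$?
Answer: $\frac{2}{9711} \approx 0.00020595$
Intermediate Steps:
$V = -84$ ($V = \left(-13 - 15\right) 3 = \left(-28\right) 3 = -84$)
$x{\left(v \right)} = -6 - v$
$U{\left(J \right)} = -3 - 3 J$ ($U{\left(J \right)} = - 3 \left(J + 1\right) = - 3 \left(1 + J\right) = -3 - 3 J$)
$K = \frac{2}{39}$ ($K = \frac{-6 - 12}{-351} = \left(-6 - 12\right) \left(- \frac{1}{351}\right) = \left(-18\right) \left(- \frac{1}{351}\right) = \frac{2}{39} \approx 0.051282$)
$\frac{K}{U{\left(V \right)}} = \frac{2}{39 \left(-3 - -252\right)} = \frac{2}{39 \left(-3 + 252\right)} = \frac{2}{39 \cdot 249} = \frac{2}{39} \cdot \frac{1}{249} = \frac{2}{9711}$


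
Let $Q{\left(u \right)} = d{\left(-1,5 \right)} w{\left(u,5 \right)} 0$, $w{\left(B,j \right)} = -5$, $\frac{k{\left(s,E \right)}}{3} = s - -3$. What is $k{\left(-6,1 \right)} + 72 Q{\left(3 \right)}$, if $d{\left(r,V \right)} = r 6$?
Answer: $-9$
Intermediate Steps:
$k{\left(s,E \right)} = 9 + 3 s$ ($k{\left(s,E \right)} = 3 \left(s - -3\right) = 3 \left(s + 3\right) = 3 \left(3 + s\right) = 9 + 3 s$)
$d{\left(r,V \right)} = 6 r$
$Q{\left(u \right)} = 0$ ($Q{\left(u \right)} = 6 \left(-1\right) \left(-5\right) 0 = \left(-6\right) \left(-5\right) 0 = 30 \cdot 0 = 0$)
$k{\left(-6,1 \right)} + 72 Q{\left(3 \right)} = \left(9 + 3 \left(-6\right)\right) + 72 \cdot 0 = \left(9 - 18\right) + 0 = -9 + 0 = -9$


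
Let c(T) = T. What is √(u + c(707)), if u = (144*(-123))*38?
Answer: I*√672349 ≈ 819.97*I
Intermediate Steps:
u = -673056 (u = -17712*38 = -673056)
√(u + c(707)) = √(-673056 + 707) = √(-672349) = I*√672349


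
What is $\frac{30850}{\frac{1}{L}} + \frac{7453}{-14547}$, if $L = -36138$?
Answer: $- \frac{16217829150553}{14547} \approx -1.1149 \cdot 10^{9}$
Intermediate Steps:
$\frac{30850}{\frac{1}{L}} + \frac{7453}{-14547} = \frac{30850}{\frac{1}{-36138}} + \frac{7453}{-14547} = \frac{30850}{- \frac{1}{36138}} + 7453 \left(- \frac{1}{14547}\right) = 30850 \left(-36138\right) - \frac{7453}{14547} = -1114857300 - \frac{7453}{14547} = - \frac{16217829150553}{14547}$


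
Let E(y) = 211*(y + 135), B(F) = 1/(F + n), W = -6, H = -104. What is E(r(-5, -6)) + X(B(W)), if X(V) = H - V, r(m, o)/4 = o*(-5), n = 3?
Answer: 161104/3 ≈ 53701.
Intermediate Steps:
r(m, o) = -20*o (r(m, o) = 4*(o*(-5)) = 4*(-5*o) = -20*o)
B(F) = 1/(3 + F) (B(F) = 1/(F + 3) = 1/(3 + F))
X(V) = -104 - V
E(y) = 28485 + 211*y (E(y) = 211*(135 + y) = 28485 + 211*y)
E(r(-5, -6)) + X(B(W)) = (28485 + 211*(-20*(-6))) + (-104 - 1/(3 - 6)) = (28485 + 211*120) + (-104 - 1/(-3)) = (28485 + 25320) + (-104 - 1*(-⅓)) = 53805 + (-104 + ⅓) = 53805 - 311/3 = 161104/3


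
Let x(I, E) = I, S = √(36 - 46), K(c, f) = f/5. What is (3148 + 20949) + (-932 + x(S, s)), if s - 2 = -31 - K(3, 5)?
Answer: 23165 + I*√10 ≈ 23165.0 + 3.1623*I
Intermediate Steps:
K(c, f) = f/5 (K(c, f) = f*(⅕) = f/5)
S = I*√10 (S = √(-10) = I*√10 ≈ 3.1623*I)
s = -30 (s = 2 + (-31 - 5/5) = 2 + (-31 - 1*1) = 2 + (-31 - 1) = 2 - 32 = -30)
(3148 + 20949) + (-932 + x(S, s)) = (3148 + 20949) + (-932 + I*√10) = 24097 + (-932 + I*√10) = 23165 + I*√10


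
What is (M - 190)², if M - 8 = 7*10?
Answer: 12544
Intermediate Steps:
M = 78 (M = 8 + 7*10 = 8 + 70 = 78)
(M - 190)² = (78 - 190)² = (-112)² = 12544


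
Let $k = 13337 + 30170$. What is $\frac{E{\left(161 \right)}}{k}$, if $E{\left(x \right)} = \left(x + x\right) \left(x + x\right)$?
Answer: $\frac{103684}{43507} \approx 2.3832$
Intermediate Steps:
$E{\left(x \right)} = 4 x^{2}$ ($E{\left(x \right)} = 2 x 2 x = 4 x^{2}$)
$k = 43507$
$\frac{E{\left(161 \right)}}{k} = \frac{4 \cdot 161^{2}}{43507} = 4 \cdot 25921 \cdot \frac{1}{43507} = 103684 \cdot \frac{1}{43507} = \frac{103684}{43507}$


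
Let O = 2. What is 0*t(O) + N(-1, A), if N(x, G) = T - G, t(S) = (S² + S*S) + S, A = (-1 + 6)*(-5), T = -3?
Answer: 22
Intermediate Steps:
A = -25 (A = 5*(-5) = -25)
t(S) = S + 2*S² (t(S) = (S² + S²) + S = 2*S² + S = S + 2*S²)
N(x, G) = -3 - G
0*t(O) + N(-1, A) = 0*(2*(1 + 2*2)) + (-3 - 1*(-25)) = 0*(2*(1 + 4)) + (-3 + 25) = 0*(2*5) + 22 = 0*10 + 22 = 0 + 22 = 22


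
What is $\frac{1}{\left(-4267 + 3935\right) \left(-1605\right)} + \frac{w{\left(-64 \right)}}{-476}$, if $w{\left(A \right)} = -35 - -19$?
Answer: $\frac{2131559}{63410340} \approx 0.033615$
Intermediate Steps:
$w{\left(A \right)} = -16$ ($w{\left(A \right)} = -35 + 19 = -16$)
$\frac{1}{\left(-4267 + 3935\right) \left(-1605\right)} + \frac{w{\left(-64 \right)}}{-476} = \frac{1}{\left(-4267 + 3935\right) \left(-1605\right)} - \frac{16}{-476} = \frac{1}{-332} \left(- \frac{1}{1605}\right) - - \frac{4}{119} = \left(- \frac{1}{332}\right) \left(- \frac{1}{1605}\right) + \frac{4}{119} = \frac{1}{532860} + \frac{4}{119} = \frac{2131559}{63410340}$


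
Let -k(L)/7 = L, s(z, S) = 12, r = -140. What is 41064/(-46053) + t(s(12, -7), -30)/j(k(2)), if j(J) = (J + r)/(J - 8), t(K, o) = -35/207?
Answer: -970057/1059219 ≈ -0.91582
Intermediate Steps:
k(L) = -7*L
t(K, o) = -35/207 (t(K, o) = -35*1/207 = -35/207)
j(J) = (-140 + J)/(-8 + J) (j(J) = (J - 140)/(J - 8) = (-140 + J)/(-8 + J))
41064/(-46053) + t(s(12, -7), -30)/j(k(2)) = 41064/(-46053) - 35*(-8 - 7*2)/(-140 - 7*2)/207 = 41064*(-1/46053) - 35*(-8 - 14)/(-140 - 14)/207 = -13688/15351 - 35/(207*(-154/(-22))) = -13688/15351 - 35/(207*((-1/22*(-154)))) = -13688/15351 - 35/207/7 = -13688/15351 - 35/207*⅐ = -13688/15351 - 5/207 = -970057/1059219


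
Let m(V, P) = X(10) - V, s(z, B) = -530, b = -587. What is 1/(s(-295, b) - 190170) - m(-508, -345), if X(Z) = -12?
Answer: -94587201/190700 ≈ -496.00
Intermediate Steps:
m(V, P) = -12 - V
1/(s(-295, b) - 190170) - m(-508, -345) = 1/(-530 - 190170) - (-12 - 1*(-508)) = 1/(-190700) - (-12 + 508) = -1/190700 - 1*496 = -1/190700 - 496 = -94587201/190700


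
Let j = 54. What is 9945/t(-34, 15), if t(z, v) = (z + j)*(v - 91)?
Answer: -1989/304 ≈ -6.5428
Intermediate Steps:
t(z, v) = (-91 + v)*(54 + z) (t(z, v) = (z + 54)*(v - 91) = (54 + z)*(-91 + v) = (-91 + v)*(54 + z))
9945/t(-34, 15) = 9945/(-4914 - 91*(-34) + 54*15 + 15*(-34)) = 9945/(-4914 + 3094 + 810 - 510) = 9945/(-1520) = 9945*(-1/1520) = -1989/304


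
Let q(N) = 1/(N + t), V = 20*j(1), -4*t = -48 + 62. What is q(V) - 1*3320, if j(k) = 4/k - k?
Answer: -375158/113 ≈ -3320.0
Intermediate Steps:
j(k) = -k + 4/k
t = -7/2 (t = -(-48 + 62)/4 = -1/4*14 = -7/2 ≈ -3.5000)
V = 60 (V = 20*(-1*1 + 4/1) = 20*(-1 + 4*1) = 20*(-1 + 4) = 20*3 = 60)
q(N) = 1/(-7/2 + N) (q(N) = 1/(N - 7/2) = 1/(-7/2 + N))
q(V) - 1*3320 = 2/(-7 + 2*60) - 1*3320 = 2/(-7 + 120) - 3320 = 2/113 - 3320 = -375158/113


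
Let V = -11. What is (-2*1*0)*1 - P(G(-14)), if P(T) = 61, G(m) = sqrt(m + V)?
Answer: -61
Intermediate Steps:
G(m) = sqrt(-11 + m) (G(m) = sqrt(m - 11) = sqrt(-11 + m))
(-2*1*0)*1 - P(G(-14)) = (-2*1*0)*1 - 1*61 = -2*0*1 - 61 = 0*1 - 61 = 0 - 61 = -61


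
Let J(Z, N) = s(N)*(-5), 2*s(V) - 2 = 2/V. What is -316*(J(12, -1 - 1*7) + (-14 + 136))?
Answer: -74339/2 ≈ -37170.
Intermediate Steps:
s(V) = 1 + 1/V (s(V) = 1 + (2/V)/2 = 1 + 1/V)
J(Z, N) = -5*(1 + N)/N (J(Z, N) = ((1 + N)/N)*(-5) = -5*(1 + N)/N)
-316*(J(12, -1 - 1*7) + (-14 + 136)) = -316*((-5 - 5/(-1 - 1*7)) + (-14 + 136)) = -316*((-5 - 5/(-1 - 7)) + 122) = -316*((-5 - 5/(-8)) + 122) = -316*((-5 - 5*(-⅛)) + 122) = -316*((-5 + 5/8) + 122) = -316*(-35/8 + 122) = -316*941/8 = -74339/2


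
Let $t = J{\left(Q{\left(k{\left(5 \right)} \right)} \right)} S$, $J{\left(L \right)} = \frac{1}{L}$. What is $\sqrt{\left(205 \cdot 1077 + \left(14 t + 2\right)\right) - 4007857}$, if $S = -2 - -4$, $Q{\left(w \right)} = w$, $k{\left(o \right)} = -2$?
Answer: $2 i \sqrt{946771} \approx 1946.0 i$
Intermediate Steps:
$S = 2$ ($S = -2 + 4 = 2$)
$t = -1$ ($t = \frac{1}{-2} \cdot 2 = \left(- \frac{1}{2}\right) 2 = -1$)
$\sqrt{\left(205 \cdot 1077 + \left(14 t + 2\right)\right) - 4007857} = \sqrt{\left(205 \cdot 1077 + \left(14 \left(-1\right) + 2\right)\right) - 4007857} = \sqrt{\left(220785 + \left(-14 + 2\right)\right) - 4007857} = \sqrt{\left(220785 - 12\right) - 4007857} = \sqrt{220773 - 4007857} = \sqrt{-3787084} = 2 i \sqrt{946771}$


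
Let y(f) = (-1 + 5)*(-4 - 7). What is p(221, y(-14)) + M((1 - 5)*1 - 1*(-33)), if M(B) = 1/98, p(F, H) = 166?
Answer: 16269/98 ≈ 166.01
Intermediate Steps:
y(f) = -44 (y(f) = 4*(-11) = -44)
M(B) = 1/98
p(221, y(-14)) + M((1 - 5)*1 - 1*(-33)) = 166 + 1/98 = 16269/98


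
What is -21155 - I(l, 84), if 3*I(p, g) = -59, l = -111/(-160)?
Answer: -63406/3 ≈ -21135.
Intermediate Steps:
l = 111/160 (l = -111*(-1/160) = 111/160 ≈ 0.69375)
I(p, g) = -59/3 (I(p, g) = (⅓)*(-59) = -59/3)
-21155 - I(l, 84) = -21155 - 1*(-59/3) = -21155 + 59/3 = -63406/3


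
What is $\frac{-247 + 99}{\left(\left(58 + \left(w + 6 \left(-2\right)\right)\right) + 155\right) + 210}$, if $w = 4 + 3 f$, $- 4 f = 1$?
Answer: $- \frac{592}{1657} \approx -0.35727$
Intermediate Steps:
$f = - \frac{1}{4}$ ($f = \left(- \frac{1}{4}\right) 1 = - \frac{1}{4} \approx -0.25$)
$w = \frac{13}{4}$ ($w = 4 + 3 \left(- \frac{1}{4}\right) = 4 - \frac{3}{4} = \frac{13}{4} \approx 3.25$)
$\frac{-247 + 99}{\left(\left(58 + \left(w + 6 \left(-2\right)\right)\right) + 155\right) + 210} = \frac{-247 + 99}{\left(\left(58 + \left(\frac{13}{4} + 6 \left(-2\right)\right)\right) + 155\right) + 210} = - \frac{148}{\left(\left(58 + \left(\frac{13}{4} - 12\right)\right) + 155\right) + 210} = - \frac{148}{\left(\left(58 - \frac{35}{4}\right) + 155\right) + 210} = - \frac{148}{\left(\frac{197}{4} + 155\right) + 210} = - \frac{148}{\frac{817}{4} + 210} = - \frac{148}{\frac{1657}{4}} = \left(-148\right) \frac{4}{1657} = - \frac{592}{1657}$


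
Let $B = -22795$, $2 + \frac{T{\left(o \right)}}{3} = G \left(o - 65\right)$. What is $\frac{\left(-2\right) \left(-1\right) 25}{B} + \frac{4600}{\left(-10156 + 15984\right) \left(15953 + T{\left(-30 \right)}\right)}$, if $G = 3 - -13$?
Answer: $- \frac{3418420}{1609313323} \approx -0.0021241$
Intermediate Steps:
$G = 16$ ($G = 3 + 13 = 16$)
$T{\left(o \right)} = -3126 + 48 o$ ($T{\left(o \right)} = -6 + 3 \cdot 16 \left(o - 65\right) = -6 + 3 \cdot 16 \left(-65 + o\right) = -6 + 3 \left(-1040 + 16 o\right) = -6 + \left(-3120 + 48 o\right) = -3126 + 48 o$)
$\frac{\left(-2\right) \left(-1\right) 25}{B} + \frac{4600}{\left(-10156 + 15984\right) \left(15953 + T{\left(-30 \right)}\right)} = \frac{\left(-2\right) \left(-1\right) 25}{-22795} + \frac{4600}{\left(-10156 + 15984\right) \left(15953 + \left(-3126 + 48 \left(-30\right)\right)\right)} = 2 \cdot 25 \left(- \frac{1}{22795}\right) + \frac{4600}{5828 \left(15953 - 4566\right)} = 50 \left(- \frac{1}{22795}\right) + \frac{4600}{5828 \left(15953 - 4566\right)} = - \frac{10}{4559} + \frac{4600}{5828 \cdot 11387} = - \frac{10}{4559} + \frac{4600}{66363436} = - \frac{10}{4559} + 4600 \cdot \frac{1}{66363436} = - \frac{10}{4559} + \frac{1150}{16590859} = - \frac{3418420}{1609313323}$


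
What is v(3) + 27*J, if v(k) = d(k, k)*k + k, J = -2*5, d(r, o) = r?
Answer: -258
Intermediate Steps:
J = -10
v(k) = k + k² (v(k) = k*k + k = k² + k = k + k²)
v(3) + 27*J = 3*(1 + 3) + 27*(-10) = 3*4 - 270 = 12 - 270 = -258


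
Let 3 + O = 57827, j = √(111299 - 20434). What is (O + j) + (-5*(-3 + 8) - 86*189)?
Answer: 41545 + √90865 ≈ 41846.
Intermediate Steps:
j = √90865 ≈ 301.44
O = 57824 (O = -3 + 57827 = 57824)
(O + j) + (-5*(-3 + 8) - 86*189) = (57824 + √90865) + (-5*(-3 + 8) - 86*189) = (57824 + √90865) + (-5*5 - 16254) = (57824 + √90865) + (-25 - 16254) = (57824 + √90865) - 16279 = 41545 + √90865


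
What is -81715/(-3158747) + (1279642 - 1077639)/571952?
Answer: 684813427921/1806651664144 ≈ 0.37905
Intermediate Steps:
-81715/(-3158747) + (1279642 - 1077639)/571952 = -81715*(-1/3158747) + 202003*(1/571952) = 81715/3158747 + 202003/571952 = 684813427921/1806651664144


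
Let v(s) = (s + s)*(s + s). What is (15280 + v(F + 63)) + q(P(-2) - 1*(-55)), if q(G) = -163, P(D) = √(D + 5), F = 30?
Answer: 49713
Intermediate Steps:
P(D) = √(5 + D)
v(s) = 4*s² (v(s) = (2*s)*(2*s) = 4*s²)
(15280 + v(F + 63)) + q(P(-2) - 1*(-55)) = (15280 + 4*(30 + 63)²) - 163 = (15280 + 4*93²) - 163 = (15280 + 4*8649) - 163 = (15280 + 34596) - 163 = 49876 - 163 = 49713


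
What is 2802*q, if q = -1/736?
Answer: -1401/368 ≈ -3.8071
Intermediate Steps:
q = -1/736 (q = -1*1/736 = -1/736 ≈ -0.0013587)
2802*q = 2802*(-1/736) = -1401/368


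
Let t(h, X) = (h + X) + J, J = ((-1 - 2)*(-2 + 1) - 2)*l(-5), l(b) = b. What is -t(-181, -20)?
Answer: 206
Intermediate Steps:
J = -5 (J = ((-1 - 2)*(-2 + 1) - 2)*(-5) = (-3*(-1) - 2)*(-5) = (3 - 2)*(-5) = 1*(-5) = -5)
t(h, X) = -5 + X + h (t(h, X) = (h + X) - 5 = (X + h) - 5 = -5 + X + h)
-t(-181, -20) = -(-5 - 20 - 181) = -1*(-206) = 206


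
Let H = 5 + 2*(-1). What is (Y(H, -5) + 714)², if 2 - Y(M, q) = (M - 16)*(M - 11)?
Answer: 374544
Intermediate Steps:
H = 3 (H = 5 - 2 = 3)
Y(M, q) = 2 - (-16 + M)*(-11 + M) (Y(M, q) = 2 - (M - 16)*(M - 11) = 2 - (-16 + M)*(-11 + M))
(Y(H, -5) + 714)² = ((-174 - 1*3² + 27*3) + 714)² = ((-174 - 1*9 + 81) + 714)² = ((-174 - 9 + 81) + 714)² = (-102 + 714)² = 612² = 374544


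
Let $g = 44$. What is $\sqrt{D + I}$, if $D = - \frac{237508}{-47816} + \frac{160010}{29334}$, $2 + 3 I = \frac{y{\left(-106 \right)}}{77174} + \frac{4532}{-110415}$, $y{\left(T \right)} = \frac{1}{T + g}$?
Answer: $\frac{7 \sqrt{11845669024662685506934964990199457615}}{7719053916715191030} \approx 3.1211$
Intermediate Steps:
$y{\left(T \right)} = \frac{1}{44 + T}$ ($y{\left(T \right)} = \frac{1}{T + 44} = \frac{1}{44 + T}$)
$I = - \frac{1078309503671}{1584937101060}$ ($I = - \frac{2}{3} + \frac{\frac{1}{\left(44 - 106\right) 77174} + \frac{4532}{-110415}}{3} = - \frac{2}{3} + \frac{\frac{1}{-62} \cdot \frac{1}{77174} + 4532 \left(- \frac{1}{110415}\right)}{3} = - \frac{2}{3} + \frac{\left(- \frac{1}{62}\right) \frac{1}{77174} - \frac{4532}{110415}}{3} = - \frac{2}{3} + \frac{- \frac{1}{4784788} - \frac{4532}{110415}}{3} = - \frac{2}{3} + \frac{1}{3} \left(- \frac{21684769631}{528312367020}\right) = - \frac{2}{3} - \frac{21684769631}{1584937101060} = - \frac{1078309503671}{1584937101060} \approx -0.68035$)
$D = \frac{1827262229}{175329318}$ ($D = \left(-237508\right) \left(- \frac{1}{47816}\right) + 160010 \cdot \frac{1}{29334} = \frac{59377}{11954} + \frac{80005}{14667} = \frac{1827262229}{175329318} \approx 10.422$)
$\sqrt{D + I} = \sqrt{\frac{1827262229}{175329318} - \frac{1078309503671}{1584937101060}} = \sqrt{\frac{451172738372689822727}{46314323500291146180}} = \frac{7 \sqrt{11845669024662685506934964990199457615}}{7719053916715191030}$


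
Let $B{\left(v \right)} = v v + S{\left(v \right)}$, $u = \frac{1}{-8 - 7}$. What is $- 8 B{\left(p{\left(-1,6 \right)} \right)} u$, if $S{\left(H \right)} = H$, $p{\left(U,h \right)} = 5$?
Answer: $16$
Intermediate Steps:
$u = - \frac{1}{15}$ ($u = \frac{1}{-8 - 7} = \frac{1}{-15} = - \frac{1}{15} \approx -0.066667$)
$B{\left(v \right)} = v + v^{2}$ ($B{\left(v \right)} = v v + v = v^{2} + v = v + v^{2}$)
$- 8 B{\left(p{\left(-1,6 \right)} \right)} u = - 8 \cdot 5 \left(1 + 5\right) \left(- \frac{1}{15}\right) = - 8 \cdot 5 \cdot 6 \left(- \frac{1}{15}\right) = \left(-8\right) 30 \left(- \frac{1}{15}\right) = \left(-240\right) \left(- \frac{1}{15}\right) = 16$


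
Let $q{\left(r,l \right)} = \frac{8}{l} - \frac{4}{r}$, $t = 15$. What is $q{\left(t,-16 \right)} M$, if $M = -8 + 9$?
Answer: $- \frac{23}{30} \approx -0.76667$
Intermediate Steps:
$M = 1$
$q{\left(r,l \right)} = - \frac{4}{r} + \frac{8}{l}$
$q{\left(t,-16 \right)} M = \left(- \frac{4}{15} + \frac{8}{-16}\right) 1 = \left(\left(-4\right) \frac{1}{15} + 8 \left(- \frac{1}{16}\right)\right) 1 = \left(- \frac{4}{15} - \frac{1}{2}\right) 1 = \left(- \frac{23}{30}\right) 1 = - \frac{23}{30}$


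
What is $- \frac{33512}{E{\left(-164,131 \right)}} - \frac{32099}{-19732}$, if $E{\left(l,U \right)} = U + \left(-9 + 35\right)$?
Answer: $- \frac{656219241}{3097924} \approx -211.83$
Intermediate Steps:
$E{\left(l,U \right)} = 26 + U$ ($E{\left(l,U \right)} = U + 26 = 26 + U$)
$- \frac{33512}{E{\left(-164,131 \right)}} - \frac{32099}{-19732} = - \frac{33512}{26 + 131} - \frac{32099}{-19732} = - \frac{33512}{157} - - \frac{32099}{19732} = \left(-33512\right) \frac{1}{157} + \frac{32099}{19732} = - \frac{33512}{157} + \frac{32099}{19732} = - \frac{656219241}{3097924}$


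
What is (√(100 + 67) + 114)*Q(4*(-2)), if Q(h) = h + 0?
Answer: -912 - 8*√167 ≈ -1015.4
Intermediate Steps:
Q(h) = h
(√(100 + 67) + 114)*Q(4*(-2)) = (√(100 + 67) + 114)*(4*(-2)) = (√167 + 114)*(-8) = (114 + √167)*(-8) = -912 - 8*√167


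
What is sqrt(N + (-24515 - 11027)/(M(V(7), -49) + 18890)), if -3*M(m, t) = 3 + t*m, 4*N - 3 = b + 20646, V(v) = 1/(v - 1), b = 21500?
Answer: 5*sqrt(194920641531173)/680102 ≈ 102.64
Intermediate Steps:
V(v) = 1/(-1 + v)
N = 42149/4 (N = 3/4 + (21500 + 20646)/4 = 3/4 + (1/4)*42146 = 3/4 + 21073/2 = 42149/4 ≈ 10537.)
M(m, t) = -1 - m*t/3 (M(m, t) = -(3 + t*m)/3 = -(3 + m*t)/3 = -1 - m*t/3)
sqrt(N + (-24515 - 11027)/(M(V(7), -49) + 18890)) = sqrt(42149/4 + (-24515 - 11027)/((-1 - 1/3*(-49)/(-1 + 7)) + 18890)) = sqrt(42149/4 - 35542/((-1 - 1/3*(-49)/6) + 18890)) = sqrt(42149/4 - 35542/((-1 - 1/3*1/6*(-49)) + 18890)) = sqrt(42149/4 - 35542/((-1 + 49/18) + 18890)) = sqrt(42149/4 - 35542/(31/18 + 18890)) = sqrt(42149/4 - 35542/340051/18) = sqrt(42149/4 - 35542*18/340051) = sqrt(42149/4 - 639756/340051) = sqrt(14330250575/1360204) = 5*sqrt(194920641531173)/680102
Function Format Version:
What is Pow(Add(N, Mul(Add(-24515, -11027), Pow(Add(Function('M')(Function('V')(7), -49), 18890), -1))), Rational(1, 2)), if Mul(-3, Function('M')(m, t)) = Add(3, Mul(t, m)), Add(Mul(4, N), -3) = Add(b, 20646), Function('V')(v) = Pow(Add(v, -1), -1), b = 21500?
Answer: Mul(Rational(5, 680102), Pow(194920641531173, Rational(1, 2))) ≈ 102.64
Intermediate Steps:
Function('V')(v) = Pow(Add(-1, v), -1)
N = Rational(42149, 4) (N = Add(Rational(3, 4), Mul(Rational(1, 4), Add(21500, 20646))) = Add(Rational(3, 4), Mul(Rational(1, 4), 42146)) = Add(Rational(3, 4), Rational(21073, 2)) = Rational(42149, 4) ≈ 10537.)
Function('M')(m, t) = Add(-1, Mul(Rational(-1, 3), m, t)) (Function('M')(m, t) = Mul(Rational(-1, 3), Add(3, Mul(t, m))) = Mul(Rational(-1, 3), Add(3, Mul(m, t))) = Add(-1, Mul(Rational(-1, 3), m, t)))
Pow(Add(N, Mul(Add(-24515, -11027), Pow(Add(Function('M')(Function('V')(7), -49), 18890), -1))), Rational(1, 2)) = Pow(Add(Rational(42149, 4), Mul(Add(-24515, -11027), Pow(Add(Add(-1, Mul(Rational(-1, 3), Pow(Add(-1, 7), -1), -49)), 18890), -1))), Rational(1, 2)) = Pow(Add(Rational(42149, 4), Mul(-35542, Pow(Add(Add(-1, Mul(Rational(-1, 3), Pow(6, -1), -49)), 18890), -1))), Rational(1, 2)) = Pow(Add(Rational(42149, 4), Mul(-35542, Pow(Add(Add(-1, Mul(Rational(-1, 3), Rational(1, 6), -49)), 18890), -1))), Rational(1, 2)) = Pow(Add(Rational(42149, 4), Mul(-35542, Pow(Add(Add(-1, Rational(49, 18)), 18890), -1))), Rational(1, 2)) = Pow(Add(Rational(42149, 4), Mul(-35542, Pow(Add(Rational(31, 18), 18890), -1))), Rational(1, 2)) = Pow(Add(Rational(42149, 4), Mul(-35542, Pow(Rational(340051, 18), -1))), Rational(1, 2)) = Pow(Add(Rational(42149, 4), Mul(-35542, Rational(18, 340051))), Rational(1, 2)) = Pow(Add(Rational(42149, 4), Rational(-639756, 340051)), Rational(1, 2)) = Pow(Rational(14330250575, 1360204), Rational(1, 2)) = Mul(Rational(5, 680102), Pow(194920641531173, Rational(1, 2)))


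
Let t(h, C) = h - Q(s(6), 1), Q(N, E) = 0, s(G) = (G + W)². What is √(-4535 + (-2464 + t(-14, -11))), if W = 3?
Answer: I*√7013 ≈ 83.744*I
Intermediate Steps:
s(G) = (3 + G)² (s(G) = (G + 3)² = (3 + G)²)
t(h, C) = h (t(h, C) = h - 1*0 = h + 0 = h)
√(-4535 + (-2464 + t(-14, -11))) = √(-4535 + (-2464 - 14)) = √(-4535 - 2478) = √(-7013) = I*√7013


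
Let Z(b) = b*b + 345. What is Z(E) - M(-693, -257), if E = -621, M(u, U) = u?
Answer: 386679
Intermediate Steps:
Z(b) = 345 + b**2 (Z(b) = b**2 + 345 = 345 + b**2)
Z(E) - M(-693, -257) = (345 + (-621)**2) - 1*(-693) = (345 + 385641) + 693 = 385986 + 693 = 386679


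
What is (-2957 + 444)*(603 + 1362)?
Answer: -4938045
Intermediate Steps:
(-2957 + 444)*(603 + 1362) = -2513*1965 = -4938045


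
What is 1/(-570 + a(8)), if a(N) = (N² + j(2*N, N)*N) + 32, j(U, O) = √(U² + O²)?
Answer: -237/102098 - 16*√5/51049 ≈ -0.0030221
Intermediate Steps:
j(U, O) = √(O² + U²)
a(N) = 32 + N² + N*√5*√(N²) (a(N) = (N² + √(N² + (2*N)²)*N) + 32 = (N² + √(N² + 4*N²)*N) + 32 = (N² + √(5*N²)*N) + 32 = (N² + (√5*√(N²))*N) + 32 = (N² + N*√5*√(N²)) + 32 = 32 + N² + N*√5*√(N²))
1/(-570 + a(8)) = 1/(-570 + (32 + 8² + 8*√5*√(8²))) = 1/(-570 + (32 + 64 + 8*√5*√64)) = 1/(-570 + (32 + 64 + 8*√5*8)) = 1/(-570 + (32 + 64 + 64*√5)) = 1/(-570 + (96 + 64*√5)) = 1/(-474 + 64*√5)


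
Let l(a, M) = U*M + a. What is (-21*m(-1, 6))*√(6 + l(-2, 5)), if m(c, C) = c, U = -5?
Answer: 21*I*√21 ≈ 96.234*I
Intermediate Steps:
l(a, M) = a - 5*M (l(a, M) = -5*M + a = a - 5*M)
(-21*m(-1, 6))*√(6 + l(-2, 5)) = (-21*(-1))*√(6 + (-2 - 5*5)) = 21*√(6 + (-2 - 25)) = 21*√(6 - 27) = 21*√(-21) = 21*(I*√21) = 21*I*√21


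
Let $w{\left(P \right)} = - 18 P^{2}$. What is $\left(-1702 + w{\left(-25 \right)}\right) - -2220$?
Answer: $-10732$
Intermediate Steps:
$\left(-1702 + w{\left(-25 \right)}\right) - -2220 = \left(-1702 - 18 \left(-25\right)^{2}\right) - -2220 = \left(-1702 - 11250\right) + 2220 = -12952 + 2220 = -10732$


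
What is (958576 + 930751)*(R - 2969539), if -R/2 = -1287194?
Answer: -746569453377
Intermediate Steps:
R = 2574388 (R = -2*(-1287194) = 2574388)
(958576 + 930751)*(R - 2969539) = (958576 + 930751)*(2574388 - 2969539) = 1889327*(-395151) = -746569453377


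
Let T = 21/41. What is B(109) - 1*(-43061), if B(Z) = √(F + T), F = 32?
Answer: 43061 + √54653/41 ≈ 43067.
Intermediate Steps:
T = 21/41 (T = 21*(1/41) = 21/41 ≈ 0.51220)
B(Z) = √54653/41 (B(Z) = √(32 + 21/41) = √(1333/41) = √54653/41)
B(109) - 1*(-43061) = √54653/41 - 1*(-43061) = √54653/41 + 43061 = 43061 + √54653/41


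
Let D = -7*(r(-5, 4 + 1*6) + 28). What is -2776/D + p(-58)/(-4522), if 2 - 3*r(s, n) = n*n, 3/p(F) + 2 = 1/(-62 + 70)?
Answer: -6724832/79135 ≈ -84.979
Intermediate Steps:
p(F) = -8/5 (p(F) = 3/(-2 + 1/(-62 + 70)) = 3/(-2 + 1/8) = 3/(-2 + ⅛) = 3/(-15/8) = 3*(-8/15) = -8/5)
r(s, n) = ⅔ - n²/3 (r(s, n) = ⅔ - n*n/3 = ⅔ - n²/3)
D = 98/3 (D = -7*((⅔ - (4 + 1*6)²/3) + 28) = -7*((⅔ - (4 + 6)²/3) + 28) = -7*((⅔ - ⅓*10²) + 28) = -7*((⅔ - ⅓*100) + 28) = -7*((⅔ - 100/3) + 28) = -7*(-98/3 + 28) = -7*(-14/3) = 98/3 ≈ 32.667)
-2776/D + p(-58)/(-4522) = -2776/98/3 - 8/5/(-4522) = -2776*3/98 - 8/5*(-1/4522) = -4164/49 + 4/11305 = -6724832/79135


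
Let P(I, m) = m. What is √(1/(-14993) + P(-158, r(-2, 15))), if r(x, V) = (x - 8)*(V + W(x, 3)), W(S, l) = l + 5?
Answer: I*√51701726263/14993 ≈ 15.166*I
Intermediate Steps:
W(S, l) = 5 + l
r(x, V) = (-8 + x)*(8 + V) (r(x, V) = (x - 8)*(V + (5 + 3)) = (-8 + x)*(V + 8) = (-8 + x)*(8 + V))
√(1/(-14993) + P(-158, r(-2, 15))) = √(1/(-14993) + (-64 - 8*15 + 8*(-2) + 15*(-2))) = √(-1/14993 + (-64 - 120 - 16 - 30)) = √(-1/14993 - 230) = √(-3448391/14993) = I*√51701726263/14993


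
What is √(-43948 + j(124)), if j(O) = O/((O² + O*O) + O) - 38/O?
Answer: I*√10474279960134/15438 ≈ 209.64*I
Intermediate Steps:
j(O) = -38/O + O/(O + 2*O²) (j(O) = O/((O² + O²) + O) - 38/O = O/(2*O² + O) - 38/O = O/(O + 2*O²) - 38/O = -38/O + O/(O + 2*O²))
√(-43948 + j(124)) = √(-43948 + (-38 - 75*124)/(124*(1 + 2*124))) = √(-43948 + (-38 - 9300)/(124*(1 + 248))) = √(-43948 + (1/124)*(-9338)/249) = √(-43948 + (1/124)*(1/249)*(-9338)) = √(-43948 - 4669/15438) = √(-678473893/15438) = I*√10474279960134/15438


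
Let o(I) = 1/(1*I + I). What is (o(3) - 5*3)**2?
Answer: 7921/36 ≈ 220.03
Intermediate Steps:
o(I) = 1/(2*I) (o(I) = 1/(I + I) = 1/(2*I))
(o(3) - 5*3)**2 = ((1/2)/3 - 5*3)**2 = ((1/2)*(1/3) - 15)**2 = (1/6 - 15)**2 = (-89/6)**2 = 7921/36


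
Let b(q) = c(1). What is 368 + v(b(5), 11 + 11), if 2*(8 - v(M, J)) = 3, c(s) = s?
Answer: 749/2 ≈ 374.50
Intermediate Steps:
b(q) = 1
v(M, J) = 13/2 (v(M, J) = 8 - ½*3 = 8 - 3/2 = 13/2)
368 + v(b(5), 11 + 11) = 368 + 13/2 = 749/2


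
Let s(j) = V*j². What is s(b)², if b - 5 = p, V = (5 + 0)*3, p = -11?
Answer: 291600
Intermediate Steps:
V = 15 (V = 5*3 = 15)
b = -6 (b = 5 - 11 = -6)
s(j) = 15*j²
s(b)² = (15*(-6)²)² = (15*36)² = 540² = 291600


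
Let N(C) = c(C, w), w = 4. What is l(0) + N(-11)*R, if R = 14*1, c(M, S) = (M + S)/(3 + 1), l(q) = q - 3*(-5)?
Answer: -19/2 ≈ -9.5000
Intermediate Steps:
l(q) = 15 + q (l(q) = q + 15 = 15 + q)
c(M, S) = M/4 + S/4 (c(M, S) = (M + S)/4 = (M + S)*(1/4) = M/4 + S/4)
R = 14
N(C) = 1 + C/4 (N(C) = C/4 + (1/4)*4 = C/4 + 1 = 1 + C/4)
l(0) + N(-11)*R = (15 + 0) + (1 + (1/4)*(-11))*14 = 15 + (1 - 11/4)*14 = 15 - 7/4*14 = 15 - 49/2 = -19/2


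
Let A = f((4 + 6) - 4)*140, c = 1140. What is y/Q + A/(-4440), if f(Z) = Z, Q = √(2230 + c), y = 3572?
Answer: -7/37 + 1786*√3370/1685 ≈ 61.342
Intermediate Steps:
Q = √3370 (Q = √(2230 + 1140) = √3370 ≈ 58.052)
A = 840 (A = ((4 + 6) - 4)*140 = (10 - 4)*140 = 6*140 = 840)
y/Q + A/(-4440) = 3572/(√3370) + 840/(-4440) = 3572*(√3370/3370) + 840*(-1/4440) = 1786*√3370/1685 - 7/37 = -7/37 + 1786*√3370/1685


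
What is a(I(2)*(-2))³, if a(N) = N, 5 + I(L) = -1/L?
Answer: 1331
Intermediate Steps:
I(L) = -5 - 1/L
a(I(2)*(-2))³ = ((-5 - 1/2)*(-2))³ = ((-5 - 1*½)*(-2))³ = ((-5 - ½)*(-2))³ = (-11/2*(-2))³ = 11³ = 1331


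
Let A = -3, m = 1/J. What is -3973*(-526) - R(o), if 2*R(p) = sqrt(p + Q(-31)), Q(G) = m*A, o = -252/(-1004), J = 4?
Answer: 2089798 - I*sqrt(125751)/1004 ≈ 2.0898e+6 - 0.3532*I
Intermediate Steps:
m = 1/4 ≈ 0.25000
o = 63/251 (o = -252*(-1/1004) = 63/251 ≈ 0.25100)
Q(G) = -3/4 (Q(G) = (1/4)*(-3) = -3/4)
R(p) = sqrt(-3/4 + p)/2 (R(p) = sqrt(p - 3/4)/2 = sqrt(-3/4 + p)/2)
-3973*(-526) - R(o) = -3973*(-526) - sqrt(-3 + 4*(63/251))/4 = 2089798 - sqrt(-3 + 252/251)/4 = 2089798 - sqrt(-501/251)/4 = 2089798 - I*sqrt(125751)/251/4 = 2089798 - I*sqrt(125751)/1004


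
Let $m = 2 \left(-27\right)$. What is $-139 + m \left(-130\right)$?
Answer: $6881$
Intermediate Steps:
$m = -54$
$-139 + m \left(-130\right) = -139 - -7020 = -139 + 7020 = 6881$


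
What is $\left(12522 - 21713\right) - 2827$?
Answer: $-12018$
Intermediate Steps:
$\left(12522 - 21713\right) - 2827 = -9191 - 2827 = -12018$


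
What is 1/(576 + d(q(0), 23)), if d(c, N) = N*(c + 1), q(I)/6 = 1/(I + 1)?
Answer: 1/737 ≈ 0.0013569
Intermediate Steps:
q(I) = 6/(1 + I) (q(I) = 6/(I + 1) = 6/(1 + I))
d(c, N) = N*(1 + c)
1/(576 + d(q(0), 23)) = 1/(576 + 23*(1 + 6/(1 + 0))) = 1/(576 + 23*(1 + 6/1)) = 1/(576 + 23*(1 + 6*1)) = 1/(576 + 23*(1 + 6)) = 1/(576 + 23*7) = 1/(576 + 161) = 1/737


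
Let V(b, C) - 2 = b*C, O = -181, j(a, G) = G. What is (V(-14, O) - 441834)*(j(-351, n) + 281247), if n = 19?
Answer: -123559591268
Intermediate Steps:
V(b, C) = 2 + C*b (V(b, C) = 2 + b*C = 2 + C*b)
(V(-14, O) - 441834)*(j(-351, n) + 281247) = ((2 - 181*(-14)) - 441834)*(19 + 281247) = ((2 + 2534) - 441834)*281266 = (2536 - 441834)*281266 = -439298*281266 = -123559591268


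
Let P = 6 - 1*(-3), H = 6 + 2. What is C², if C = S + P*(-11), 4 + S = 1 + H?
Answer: 8836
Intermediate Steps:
H = 8
P = 9 (P = 6 + 3 = 9)
S = 5 (S = -4 + (1 + 8) = -4 + 9 = 5)
C = -94 (C = 5 + 9*(-11) = 5 - 99 = -94)
C² = (-94)² = 8836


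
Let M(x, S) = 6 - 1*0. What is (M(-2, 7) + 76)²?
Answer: 6724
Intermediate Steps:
M(x, S) = 6 (M(x, S) = 6 + 0 = 6)
(M(-2, 7) + 76)² = (6 + 76)² = 82² = 6724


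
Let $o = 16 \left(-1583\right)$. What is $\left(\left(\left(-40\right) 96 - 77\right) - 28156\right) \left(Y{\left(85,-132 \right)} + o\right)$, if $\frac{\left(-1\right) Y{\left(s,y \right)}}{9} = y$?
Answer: $774242220$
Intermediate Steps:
$o = -25328$
$Y{\left(s,y \right)} = - 9 y$
$\left(\left(\left(-40\right) 96 - 77\right) - 28156\right) \left(Y{\left(85,-132 \right)} + o\right) = \left(\left(\left(-40\right) 96 - 77\right) - 28156\right) \left(\left(-9\right) \left(-132\right) - 25328\right) = \left(\left(-3840 - 77\right) - 28156\right) \left(1188 - 25328\right) = \left(-3917 - 28156\right) \left(-24140\right) = \left(-32073\right) \left(-24140\right) = 774242220$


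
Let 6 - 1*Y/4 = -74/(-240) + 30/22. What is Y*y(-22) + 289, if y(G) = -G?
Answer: 10048/15 ≈ 669.87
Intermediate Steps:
Y = 5713/330 (Y = 24 - 4*(-74/(-240) + 30/22) = 24 - 4*(-74*(-1/240) + 30*(1/22)) = 24 - 4*(37/120 + 15/11) = 24 - 4*2207/1320 = 24 - 2207/330 = 5713/330 ≈ 17.312)
Y*y(-22) + 289 = 5713*(-1*(-22))/330 + 289 = (5713/330)*22 + 289 = 5713/15 + 289 = 10048/15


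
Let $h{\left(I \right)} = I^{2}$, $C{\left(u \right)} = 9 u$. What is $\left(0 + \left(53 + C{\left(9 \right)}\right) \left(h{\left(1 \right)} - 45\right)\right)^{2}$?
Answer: $34762816$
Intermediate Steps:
$\left(0 + \left(53 + C{\left(9 \right)}\right) \left(h{\left(1 \right)} - 45\right)\right)^{2} = \left(0 + \left(53 + 9 \cdot 9\right) \left(1^{2} - 45\right)\right)^{2} = \left(0 + \left(53 + 81\right) \left(1 - 45\right)\right)^{2} = \left(0 + 134 \left(-44\right)\right)^{2} = \left(0 - 5896\right)^{2} = \left(-5896\right)^{2} = 34762816$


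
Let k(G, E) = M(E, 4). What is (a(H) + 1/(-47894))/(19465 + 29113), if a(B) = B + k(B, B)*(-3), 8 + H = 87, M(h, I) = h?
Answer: -7567253/2326594732 ≈ -0.0032525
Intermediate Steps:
k(G, E) = E
H = 79 (H = -8 + 87 = 79)
a(B) = -2*B (a(B) = B + B*(-3) = B - 3*B = -2*B)
(a(H) + 1/(-47894))/(19465 + 29113) = (-2*79 + 1/(-47894))/(19465 + 29113) = (-158 - 1/47894)/48578 = -7567253/47894*1/48578 = -7567253/2326594732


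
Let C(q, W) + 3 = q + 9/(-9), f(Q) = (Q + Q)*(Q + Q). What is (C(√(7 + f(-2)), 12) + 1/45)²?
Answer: 78616/2025 - 358*√23/45 ≈ 0.66921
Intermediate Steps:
f(Q) = 4*Q² (f(Q) = (2*Q)*(2*Q) = 4*Q²)
C(q, W) = -4 + q (C(q, W) = -3 + (q + 9/(-9)) = -3 + (q + 9*(-⅑)) = -3 + (q - 1) = -3 + (-1 + q) = -4 + q)
(C(√(7 + f(-2)), 12) + 1/45)² = ((-4 + √(7 + 4*(-2)²)) + 1/45)² = ((-4 + √(7 + 4*4)) + 1/45)² = ((-4 + √(7 + 16)) + 1/45)² = ((-4 + √23) + 1/45)² = (-179/45 + √23)²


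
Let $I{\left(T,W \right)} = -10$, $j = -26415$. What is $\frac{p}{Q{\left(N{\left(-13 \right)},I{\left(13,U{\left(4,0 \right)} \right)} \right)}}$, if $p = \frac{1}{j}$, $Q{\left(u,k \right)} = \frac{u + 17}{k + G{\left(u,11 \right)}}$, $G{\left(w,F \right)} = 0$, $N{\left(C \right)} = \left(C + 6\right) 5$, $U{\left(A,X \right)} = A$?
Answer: $- \frac{1}{47547} \approx -2.1032 \cdot 10^{-5}$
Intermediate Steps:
$N{\left(C \right)} = 30 + 5 C$ ($N{\left(C \right)} = \left(6 + C\right) 5 = 30 + 5 C$)
$Q{\left(u,k \right)} = \frac{17 + u}{k}$ ($Q{\left(u,k \right)} = \frac{u + 17}{k + 0} = \frac{17 + u}{k}$)
$p = - \frac{1}{26415}$ ($p = \frac{1}{-26415} = - \frac{1}{26415} \approx -3.7857 \cdot 10^{-5}$)
$\frac{p}{Q{\left(N{\left(-13 \right)},I{\left(13,U{\left(4,0 \right)} \right)} \right)}} = - \frac{1}{26415 \frac{17 + \left(30 + 5 \left(-13\right)\right)}{-10}} = - \frac{1}{26415 \left(- \frac{17 + \left(30 - 65\right)}{10}\right)} = - \frac{1}{26415 \left(- \frac{17 - 35}{10}\right)} = - \frac{1}{26415 \left(\left(- \frac{1}{10}\right) \left(-18\right)\right)} = - \frac{1}{26415 \cdot \frac{9}{5}} = \left(- \frac{1}{26415}\right) \frac{5}{9} = - \frac{1}{47547}$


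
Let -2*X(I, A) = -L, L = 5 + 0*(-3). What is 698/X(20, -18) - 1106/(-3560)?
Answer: 497529/1780 ≈ 279.51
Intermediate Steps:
L = 5 (L = 5 + 0 = 5)
X(I, A) = 5/2 (X(I, A) = -(-1)*5/2 = -1/2*(-5) = 5/2)
698/X(20, -18) - 1106/(-3560) = 698/(5/2) - 1106/(-3560) = 698*(2/5) - 1106*(-1/3560) = 1396/5 + 553/1780 = 497529/1780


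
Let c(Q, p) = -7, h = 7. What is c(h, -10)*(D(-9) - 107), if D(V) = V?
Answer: 812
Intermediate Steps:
c(h, -10)*(D(-9) - 107) = -7*(-9 - 107) = -7*(-116) = 812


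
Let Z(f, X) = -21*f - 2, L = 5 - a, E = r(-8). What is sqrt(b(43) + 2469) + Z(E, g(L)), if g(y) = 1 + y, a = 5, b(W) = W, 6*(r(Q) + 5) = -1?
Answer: 213/2 + 4*sqrt(157) ≈ 156.62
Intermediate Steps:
r(Q) = -31/6 (r(Q) = -5 + (1/6)*(-1) = -5 - 1/6 = -31/6)
E = -31/6 ≈ -5.1667
L = 0 (L = 5 - 1*5 = 5 - 5 = 0)
Z(f, X) = -2 - 21*f
sqrt(b(43) + 2469) + Z(E, g(L)) = sqrt(43 + 2469) + (-2 - 21*(-31/6)) = sqrt(2512) + (-2 + 217/2) = 4*sqrt(157) + 213/2 = 213/2 + 4*sqrt(157)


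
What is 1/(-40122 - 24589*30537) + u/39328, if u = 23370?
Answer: 23090492525131/38857633324848 ≈ 0.59423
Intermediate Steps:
1/(-40122 - 24589*30537) + u/39328 = 1/(-40122 - 24589*30537) + 23370/39328 = (1/30537)/(-64711) + 23370*(1/39328) = -1/64711*1/30537 + 11685/19664 = -1/1976079807 + 11685/19664 = 23090492525131/38857633324848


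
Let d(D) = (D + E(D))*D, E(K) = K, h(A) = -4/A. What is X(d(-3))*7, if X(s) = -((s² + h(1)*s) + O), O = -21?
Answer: -1617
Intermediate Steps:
d(D) = 2*D² (d(D) = (D + D)*D = (2*D)*D = 2*D²)
X(s) = 21 - s² + 4*s (X(s) = -((s² + (-4/1)*s) - 21) = -((s² + (-4*1)*s) - 21) = -((s² - 4*s) - 21) = -(-21 + s² - 4*s) = 21 - s² + 4*s)
X(d(-3))*7 = (21 - (2*(-3)²)² + 4*(2*(-3)²))*7 = (21 - (2*9)² + 4*(2*9))*7 = (21 - 1*18² + 4*18)*7 = (21 - 1*324 + 72)*7 = (21 - 324 + 72)*7 = -231*7 = -1617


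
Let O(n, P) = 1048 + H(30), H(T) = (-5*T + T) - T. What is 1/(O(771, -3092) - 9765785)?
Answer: -1/9764887 ≈ -1.0241e-7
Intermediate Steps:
H(T) = -5*T (H(T) = -4*T - T = -5*T)
O(n, P) = 898 (O(n, P) = 1048 - 5*30 = 1048 - 150 = 898)
1/(O(771, -3092) - 9765785) = 1/(898 - 9765785) = 1/(-9764887) = -1/9764887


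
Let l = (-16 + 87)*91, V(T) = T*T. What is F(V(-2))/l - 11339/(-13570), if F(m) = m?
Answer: 3187633/3811990 ≈ 0.83621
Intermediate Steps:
V(T) = T**2
l = 6461 (l = 71*91 = 6461)
F(V(-2))/l - 11339/(-13570) = (-2)**2/6461 - 11339/(-13570) = 4*(1/6461) - 11339*(-1/13570) = 4/6461 + 493/590 = 3187633/3811990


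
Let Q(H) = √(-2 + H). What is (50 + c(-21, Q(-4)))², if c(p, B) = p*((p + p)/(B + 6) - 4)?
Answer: 2*(-227905*I + 37654*√6)/(-5*I + 2*√6) ≈ 64954.0 - 26748.0*I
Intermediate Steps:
c(p, B) = p*(-4 + 2*p/(6 + B)) (c(p, B) = p*((2*p)/(6 + B) - 4) = p*(2*p/(6 + B) - 4) = p*(-4 + 2*p/(6 + B)))
(50 + c(-21, Q(-4)))² = (50 + 2*(-21)*(-12 - 21 - 2*√(-2 - 4))/(6 + √(-2 - 4)))² = (50 + 2*(-21)*(-12 - 21 - 2*I*√6)/(6 + √(-6)))² = (50 + 2*(-21)*(-12 - 21 - 2*I*√6)/(6 + I*√6))² = (50 + 2*(-21)*(-33 - 2*I*√6)/(6 + I*√6))² = (50 - 42*(-33 - 2*I*√6)/(6 + I*√6))²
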